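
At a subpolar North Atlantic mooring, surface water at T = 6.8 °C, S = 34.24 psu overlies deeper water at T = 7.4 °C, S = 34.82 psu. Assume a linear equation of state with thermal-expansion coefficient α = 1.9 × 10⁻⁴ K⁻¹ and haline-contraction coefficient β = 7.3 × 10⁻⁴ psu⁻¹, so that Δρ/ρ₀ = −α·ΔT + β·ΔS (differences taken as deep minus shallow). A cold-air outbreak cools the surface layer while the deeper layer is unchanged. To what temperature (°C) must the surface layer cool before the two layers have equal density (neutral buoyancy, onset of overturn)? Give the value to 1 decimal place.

Neutral buoyancy requires Δρ = 0, i.e. −α(T_deep − T_surf′) + β(S_deep − S_surf) = 0.
T_surf′ = T_deep − (β/α)·ΔS = 7.4 − (7.3 × 10⁻⁴/1.9 × 10⁻⁴)·(+0.58) = 5.172 °C.
Cooling required: 6.8 − (5.172) = 1.628 °C.

5.2 °C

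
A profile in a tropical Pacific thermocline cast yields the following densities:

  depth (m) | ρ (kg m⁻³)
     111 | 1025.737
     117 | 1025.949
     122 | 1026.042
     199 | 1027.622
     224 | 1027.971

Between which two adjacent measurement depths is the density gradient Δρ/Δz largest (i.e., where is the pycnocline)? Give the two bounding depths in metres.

Compute the density gradient over each adjacent pair:
  111–117 m: Δρ/Δz = 0.212/6 = 0.035 kg m⁻⁴
  117–122 m: Δρ/Δz = 0.093/5 = 0.019 kg m⁻⁴
  122–199 m: Δρ/Δz = 1.580/77 = 0.021 kg m⁻⁴
  199–224 m: Δρ/Δz = 0.349/25 = 0.014 kg m⁻⁴
The largest gradient is in the 111–117 m interval — the pycnocline.

111–117 m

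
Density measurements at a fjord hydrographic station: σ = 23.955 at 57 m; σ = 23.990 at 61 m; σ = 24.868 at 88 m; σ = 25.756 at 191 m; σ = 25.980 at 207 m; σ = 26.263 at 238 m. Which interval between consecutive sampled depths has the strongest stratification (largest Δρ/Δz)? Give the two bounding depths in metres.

61–88 m

Compute the density gradient over each adjacent pair:
  57–61 m: Δρ/Δz = 0.035/4 = 8.8 × 10⁻³ kg m⁻⁴
  61–88 m: Δρ/Δz = 0.878/27 = 0.033 kg m⁻⁴
  88–191 m: Δρ/Δz = 0.888/103 = 8.6 × 10⁻³ kg m⁻⁴
  191–207 m: Δρ/Δz = 0.224/16 = 0.014 kg m⁻⁴
  207–238 m: Δρ/Δz = 0.283/31 = 9.1 × 10⁻³ kg m⁻⁴
The largest gradient is in the 61–88 m interval — the pycnocline.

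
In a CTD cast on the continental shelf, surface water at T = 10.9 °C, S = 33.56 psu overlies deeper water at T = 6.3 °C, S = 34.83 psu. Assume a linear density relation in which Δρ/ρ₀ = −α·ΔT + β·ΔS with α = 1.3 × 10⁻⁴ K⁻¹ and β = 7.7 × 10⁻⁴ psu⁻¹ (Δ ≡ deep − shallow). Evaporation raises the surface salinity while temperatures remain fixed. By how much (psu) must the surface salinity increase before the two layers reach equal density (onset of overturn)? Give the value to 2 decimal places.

2.05 psu

Neutral buoyancy requires −α(T_deep − T_surf) + β(S_deep − S_surf′) = 0.
S_surf′ = S_deep − (α/β)·ΔT = 34.83 − (1.3 × 10⁻⁴/7.7 × 10⁻⁴)·(-4.6) = 35.6066 psu.
Increase required: 35.6066 − 33.56 = 2.0466 psu.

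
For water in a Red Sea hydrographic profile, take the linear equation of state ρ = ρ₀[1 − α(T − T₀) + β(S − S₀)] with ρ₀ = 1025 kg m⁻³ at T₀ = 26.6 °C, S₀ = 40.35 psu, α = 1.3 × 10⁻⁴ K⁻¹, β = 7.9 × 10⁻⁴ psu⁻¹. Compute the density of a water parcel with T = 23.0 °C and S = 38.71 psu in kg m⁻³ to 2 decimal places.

T − T₀ = -3.6 K, S − S₀ = -1.64 psu.
Bracket = 1 − α·(-3.6) + β·(-1.64) = 1 + (-8.276 × 10⁻⁴) = 0.9991724.
ρ = 1025 × 0.9991724 = 1024.15 kg m⁻³.

1024.15 kg m⁻³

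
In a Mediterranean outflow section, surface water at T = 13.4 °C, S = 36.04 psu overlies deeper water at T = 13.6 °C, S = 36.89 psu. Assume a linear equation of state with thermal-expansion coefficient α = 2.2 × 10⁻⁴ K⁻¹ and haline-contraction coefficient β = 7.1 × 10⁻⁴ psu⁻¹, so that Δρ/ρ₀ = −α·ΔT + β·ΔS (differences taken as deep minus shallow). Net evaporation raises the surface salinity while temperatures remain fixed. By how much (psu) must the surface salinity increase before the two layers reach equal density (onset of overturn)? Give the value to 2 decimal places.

Neutral buoyancy requires −α(T_deep − T_surf) + β(S_deep − S_surf′) = 0.
S_surf′ = S_deep − (α/β)·ΔT = 36.89 − (2.2 × 10⁻⁴/7.1 × 10⁻⁴)·(+0.2) = 36.8280 psu.
Increase required: 36.8280 − 36.04 = 0.7880 psu.

0.79 psu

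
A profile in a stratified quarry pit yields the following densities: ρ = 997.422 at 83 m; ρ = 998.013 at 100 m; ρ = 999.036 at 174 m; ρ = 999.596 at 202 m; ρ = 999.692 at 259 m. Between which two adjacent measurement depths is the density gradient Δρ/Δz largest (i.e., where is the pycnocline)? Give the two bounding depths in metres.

83–100 m

Compute the density gradient over each adjacent pair:
  83–100 m: Δρ/Δz = 0.591/17 = 0.035 kg m⁻⁴
  100–174 m: Δρ/Δz = 1.023/74 = 0.014 kg m⁻⁴
  174–202 m: Δρ/Δz = 0.560/28 = 0.020 kg m⁻⁴
  202–259 m: Δρ/Δz = 0.096/57 = 1.7 × 10⁻³ kg m⁻⁴
The largest gradient is in the 83–100 m interval — the pycnocline.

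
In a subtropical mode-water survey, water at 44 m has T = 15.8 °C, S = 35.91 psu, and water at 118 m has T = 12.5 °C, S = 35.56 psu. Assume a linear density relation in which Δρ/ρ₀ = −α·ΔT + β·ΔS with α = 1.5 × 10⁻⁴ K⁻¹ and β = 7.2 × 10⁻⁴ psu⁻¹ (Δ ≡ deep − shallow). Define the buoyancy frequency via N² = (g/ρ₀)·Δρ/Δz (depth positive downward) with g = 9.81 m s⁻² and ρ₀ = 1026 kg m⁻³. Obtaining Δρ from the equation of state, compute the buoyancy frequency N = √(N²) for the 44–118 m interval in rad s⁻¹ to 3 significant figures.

5.68 × 10⁻³ rad s⁻¹

ΔT = -3.3 K, ΔS = -0.35 psu (deep − shallow).
Δρ/ρ₀ = −αΔT + βΔS = 4.95 × 10⁻⁴ − 2.52 × 10⁻⁴ = 2.43 × 10⁻⁴, so Δρ ≈ 0.2493 kg m⁻³.
N² = (g/ρ₀)·Δρ/Δz = g·(Δρ/ρ₀)/Δz = 9.81 × 2.43 × 10⁻⁴ / 74 = 3.2214 × 10⁻⁵ s⁻².
N = √(3.2214 × 10⁻⁵) = 5.6757 × 10⁻³ rad s⁻¹ ≈ 5.68 × 10⁻³ rad s⁻¹.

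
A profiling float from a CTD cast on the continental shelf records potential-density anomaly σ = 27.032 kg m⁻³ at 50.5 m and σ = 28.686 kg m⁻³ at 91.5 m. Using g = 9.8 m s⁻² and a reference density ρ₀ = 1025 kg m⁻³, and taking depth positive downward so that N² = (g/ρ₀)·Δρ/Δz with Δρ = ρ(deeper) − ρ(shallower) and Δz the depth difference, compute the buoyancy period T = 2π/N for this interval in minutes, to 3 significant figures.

Δρ = 1028.686 − 1027.032 = 1.654 kg m⁻³ over Δz = 91.5 − 50.5 = 41 m.
N² = (9.8/1025) × (1.654/41) = 3.8570 × 10⁻⁴ s⁻².
N = √(3.8570 × 10⁻⁴) = 0.019639 rad s⁻¹, so T = 2π/N = 319.93 s = 5.3322 min ≈ 5.33 min.

5.33 min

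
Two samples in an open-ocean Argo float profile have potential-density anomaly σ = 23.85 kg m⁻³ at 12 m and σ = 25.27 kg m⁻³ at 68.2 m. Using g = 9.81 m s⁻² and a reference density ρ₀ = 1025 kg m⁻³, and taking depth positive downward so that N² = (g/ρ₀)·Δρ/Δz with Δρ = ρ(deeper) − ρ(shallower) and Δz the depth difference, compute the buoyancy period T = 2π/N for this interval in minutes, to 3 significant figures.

Δρ = 1025.27 − 1023.85 = 1.42 kg m⁻³ over Δz = 68.2 − 12 = 56.2 m.
N² = (9.81/1025) × (1.42/56.2) = 2.4182 × 10⁻⁴ s⁻².
N = √(2.4182 × 10⁻⁴) = 0.015551 rad s⁻¹, so T = 2π/N = 404.04 s = 6.7340 min ≈ 6.73 min.

6.73 min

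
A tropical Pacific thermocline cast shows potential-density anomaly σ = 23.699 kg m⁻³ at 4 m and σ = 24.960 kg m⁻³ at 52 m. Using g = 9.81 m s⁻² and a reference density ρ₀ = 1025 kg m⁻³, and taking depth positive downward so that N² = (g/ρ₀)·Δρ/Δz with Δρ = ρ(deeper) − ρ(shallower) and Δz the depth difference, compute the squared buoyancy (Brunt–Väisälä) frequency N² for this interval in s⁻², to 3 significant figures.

Δρ = 1024.960 − 1023.699 = 1.261 kg m⁻³ over Δz = 52 − 4 = 48 m.
N² = (9.81/1025) × (1.261/48) = 2.5143 × 10⁻⁴ s⁻² ≈ 2.51 × 10⁻⁴ s⁻².

2.51 × 10⁻⁴ s⁻²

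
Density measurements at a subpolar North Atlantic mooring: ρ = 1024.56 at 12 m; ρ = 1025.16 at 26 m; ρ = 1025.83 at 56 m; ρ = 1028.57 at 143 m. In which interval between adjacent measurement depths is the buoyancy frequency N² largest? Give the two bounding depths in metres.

12–26 m

Compute the density gradient over each adjacent pair:
  12–26 m: Δρ/Δz = 0.60/14 = 0.043 kg m⁻⁴
  26–56 m: Δρ/Δz = 0.67/30 = 0.022 kg m⁻⁴
  56–143 m: Δρ/Δz = 2.74/87 = 0.031 kg m⁻⁴
The largest gradient is in the 12–26 m interval — the pycnocline.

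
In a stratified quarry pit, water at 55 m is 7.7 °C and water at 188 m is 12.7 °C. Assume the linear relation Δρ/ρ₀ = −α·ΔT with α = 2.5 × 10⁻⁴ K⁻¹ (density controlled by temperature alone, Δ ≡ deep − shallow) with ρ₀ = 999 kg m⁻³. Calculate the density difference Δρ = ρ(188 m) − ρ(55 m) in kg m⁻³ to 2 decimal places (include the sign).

-1.25 kg m⁻³

ΔT = +5.0 K, Δρ/ρ₀ = −αΔT = -1.25 × 10⁻³.
Δρ = 999 × (-1.25 × 10⁻³) = -1.25 kg m⁻³.
Negative Δρ: lighter below, statically unstable.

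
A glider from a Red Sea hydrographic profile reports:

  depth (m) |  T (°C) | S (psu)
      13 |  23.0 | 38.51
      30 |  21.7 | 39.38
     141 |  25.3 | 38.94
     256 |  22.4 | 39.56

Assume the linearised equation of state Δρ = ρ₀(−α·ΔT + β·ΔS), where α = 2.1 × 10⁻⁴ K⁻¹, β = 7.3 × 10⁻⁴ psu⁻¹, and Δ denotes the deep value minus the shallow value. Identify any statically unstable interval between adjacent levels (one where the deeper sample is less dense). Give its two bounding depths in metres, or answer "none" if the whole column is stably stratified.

30–141 m

Evaluate Δρ/ρ₀ = −αΔT + βΔS across each adjacent pair:
  13–30 m: −αΔT+βΔS = −(2.1 × 10⁻⁴)(-1.3)+(7.3 × 10⁻⁴)(+0.87) = 9.1 × 10⁻⁴ → stable
  30–141 m: −αΔT+βΔS = −(2.1 × 10⁻⁴)(+3.6)+(7.3 × 10⁻⁴)(-0.44) = -1.1 × 10⁻³ → UNSTABLE
  141–256 m: −αΔT+βΔS = −(2.1 × 10⁻⁴)(-2.9)+(7.3 × 10⁻⁴)(+0.62) = 1.1 × 10⁻³ → stable
The 30–141 m interval has Δρ < 0: lighter water underlies denser water.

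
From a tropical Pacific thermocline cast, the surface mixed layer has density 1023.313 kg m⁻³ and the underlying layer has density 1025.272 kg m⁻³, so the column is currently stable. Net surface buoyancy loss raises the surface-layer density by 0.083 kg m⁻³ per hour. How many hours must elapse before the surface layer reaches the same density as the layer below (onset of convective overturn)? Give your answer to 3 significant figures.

Density deficit of the surface layer: 1025.272 − 1023.313 = 1.959 kg m⁻³.
Required change = 1.959 / 0.083 = 23.6 hours.

23.6 hours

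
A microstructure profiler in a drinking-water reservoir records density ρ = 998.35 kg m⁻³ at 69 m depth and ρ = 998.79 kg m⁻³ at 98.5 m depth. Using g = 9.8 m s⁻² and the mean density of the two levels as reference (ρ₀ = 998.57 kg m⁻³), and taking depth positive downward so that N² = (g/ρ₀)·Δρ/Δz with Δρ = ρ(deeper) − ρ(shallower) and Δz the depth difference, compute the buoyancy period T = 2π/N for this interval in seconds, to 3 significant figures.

519 s

Δρ = 998.79 − 998.35 = 0.44 kg m⁻³ over Δz = 98.5 − 69 = 29.5 m.
N² = (9.8/998.57) × (0.44/29.5) = 1.4638 × 10⁻⁴ s⁻².
N = √(1.4638 × 10⁻⁴) = 0.012099 rad s⁻¹, so T = 2π/N = 519.31 s ≈ 519 s.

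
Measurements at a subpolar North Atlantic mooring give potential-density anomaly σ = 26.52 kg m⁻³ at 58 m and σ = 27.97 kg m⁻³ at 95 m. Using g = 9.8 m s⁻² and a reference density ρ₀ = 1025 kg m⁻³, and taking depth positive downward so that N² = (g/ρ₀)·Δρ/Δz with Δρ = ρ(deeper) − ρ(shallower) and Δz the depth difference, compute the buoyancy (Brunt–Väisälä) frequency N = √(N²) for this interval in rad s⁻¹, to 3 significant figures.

0.0194 rad s⁻¹

Δρ = 1027.97 − 1026.52 = 1.45 kg m⁻³ over Δz = 95 − 58 = 37 m.
N² = (9.8/1025) × (1.45/37) = 3.7469 × 10⁻⁴ s⁻².
N = √(3.7469 × 10⁻⁴) = 0.019357 rad s⁻¹ ≈ 0.0194 rad s⁻¹.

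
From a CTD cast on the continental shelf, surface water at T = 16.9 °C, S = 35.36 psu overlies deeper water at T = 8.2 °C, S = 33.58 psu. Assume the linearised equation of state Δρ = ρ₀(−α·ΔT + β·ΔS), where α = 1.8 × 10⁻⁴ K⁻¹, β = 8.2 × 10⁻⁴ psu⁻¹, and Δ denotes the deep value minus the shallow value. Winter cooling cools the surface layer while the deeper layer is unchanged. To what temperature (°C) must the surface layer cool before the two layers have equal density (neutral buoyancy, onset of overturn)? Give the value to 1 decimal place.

16.3 °C

Neutral buoyancy requires Δρ = 0, i.e. −α(T_deep − T_surf′) + β(S_deep − S_surf) = 0.
T_surf′ = T_deep − (β/α)·ΔS = 8.2 − (8.2 × 10⁻⁴/1.8 × 10⁻⁴)·(-1.78) = 16.309 °C.
Cooling required: 16.9 − (16.309) = 0.591 °C.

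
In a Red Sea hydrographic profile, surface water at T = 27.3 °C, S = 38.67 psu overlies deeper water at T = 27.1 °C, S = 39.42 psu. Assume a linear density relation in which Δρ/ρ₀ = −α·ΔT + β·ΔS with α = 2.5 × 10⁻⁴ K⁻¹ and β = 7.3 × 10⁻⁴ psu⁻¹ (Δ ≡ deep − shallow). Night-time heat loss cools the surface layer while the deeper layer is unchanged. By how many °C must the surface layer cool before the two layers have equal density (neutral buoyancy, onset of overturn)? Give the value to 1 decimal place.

Neutral buoyancy requires Δρ = 0, i.e. −α(T_deep − T_surf′) + β(S_deep − S_surf) = 0.
T_surf′ = T_deep − (β/α)·ΔS = 27.1 − (7.3 × 10⁻⁴/2.5 × 10⁻⁴)·(+0.75) = 24.910 °C.
Cooling required: 27.3 − (24.910) = 2.390 °C.

2.4 °C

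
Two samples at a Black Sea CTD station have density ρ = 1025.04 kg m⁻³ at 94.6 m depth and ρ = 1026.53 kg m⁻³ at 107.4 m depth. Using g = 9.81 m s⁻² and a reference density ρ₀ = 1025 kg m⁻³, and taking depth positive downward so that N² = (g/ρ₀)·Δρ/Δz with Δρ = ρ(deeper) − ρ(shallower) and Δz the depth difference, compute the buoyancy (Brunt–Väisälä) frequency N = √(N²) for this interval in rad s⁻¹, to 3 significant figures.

0.0334 rad s⁻¹

Δρ = 1026.53 − 1025.04 = 1.49 kg m⁻³ over Δz = 107.4 − 94.6 = 12.8 m.
N² = (9.81/1025) × (1.49/12.8) = 1.1141 × 10⁻³ s⁻².
N = √(1.1141 × 10⁻³) = 0.033378 rad s⁻¹ ≈ 0.0334 rad s⁻¹.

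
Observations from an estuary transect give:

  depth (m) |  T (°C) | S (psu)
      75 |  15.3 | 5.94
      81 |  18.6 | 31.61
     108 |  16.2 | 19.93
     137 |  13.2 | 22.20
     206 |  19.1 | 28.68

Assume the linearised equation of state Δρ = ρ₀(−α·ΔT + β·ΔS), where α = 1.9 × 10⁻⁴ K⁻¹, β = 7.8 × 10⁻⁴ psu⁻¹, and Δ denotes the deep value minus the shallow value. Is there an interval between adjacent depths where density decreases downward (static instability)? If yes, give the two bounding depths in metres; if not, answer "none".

81–108 m

Evaluate Δρ/ρ₀ = −αΔT + βΔS across each adjacent pair:
  75–81 m: −αΔT+βΔS = −(1.9 × 10⁻⁴)(+3.3)+(7.8 × 10⁻⁴)(+25.67) = 0.019 → stable
  81–108 m: −αΔT+βΔS = −(1.9 × 10⁻⁴)(-2.4)+(7.8 × 10⁻⁴)(-11.68) = -8.7 × 10⁻³ → UNSTABLE
  108–137 m: −αΔT+βΔS = −(1.9 × 10⁻⁴)(-3.0)+(7.8 × 10⁻⁴)(+2.27) = 2.3 × 10⁻³ → stable
  137–206 m: −αΔT+βΔS = −(1.9 × 10⁻⁴)(+5.9)+(7.8 × 10⁻⁴)(+6.48) = 3.9 × 10⁻³ → stable
The 81–108 m interval has Δρ < 0: lighter water underlies denser water.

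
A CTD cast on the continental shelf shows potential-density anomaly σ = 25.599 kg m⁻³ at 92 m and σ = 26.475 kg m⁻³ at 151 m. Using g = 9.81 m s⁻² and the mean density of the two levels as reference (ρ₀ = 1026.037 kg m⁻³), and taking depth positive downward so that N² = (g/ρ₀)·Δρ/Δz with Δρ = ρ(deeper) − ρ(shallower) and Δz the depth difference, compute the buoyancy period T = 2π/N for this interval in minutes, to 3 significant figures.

8.79 min

Δρ = 1026.475 − 1025.599 = 0.876 kg m⁻³ over Δz = 151 − 92 = 59 m.
N² = (9.81/1026.037) × (0.876/59) = 1.4196 × 10⁻⁴ s⁻².
N = √(1.4196 × 10⁻⁴) = 0.011915 rad s⁻¹, so T = 2π/N = 527.33 s = 8.7888 min ≈ 8.79 min.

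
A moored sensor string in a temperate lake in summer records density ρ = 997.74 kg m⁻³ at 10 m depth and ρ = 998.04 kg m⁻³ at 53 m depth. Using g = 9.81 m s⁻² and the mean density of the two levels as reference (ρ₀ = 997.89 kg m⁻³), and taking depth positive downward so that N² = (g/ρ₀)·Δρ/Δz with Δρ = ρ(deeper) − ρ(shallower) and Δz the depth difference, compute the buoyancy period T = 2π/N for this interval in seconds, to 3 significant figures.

Δρ = 998.04 − 997.74 = 0.30 kg m⁻³ over Δz = 53 − 10 = 43 m.
N² = (9.81/997.89) × (0.30/43) = 6.8587 × 10⁻⁵ s⁻².
N = √(6.8587 × 10⁻⁵) = 8.2817 × 10⁻³ rad s⁻¹, so T = 2π/N = 758.68 s ≈ 759 s.
N² > 0, so the interval is statically stable.

759 s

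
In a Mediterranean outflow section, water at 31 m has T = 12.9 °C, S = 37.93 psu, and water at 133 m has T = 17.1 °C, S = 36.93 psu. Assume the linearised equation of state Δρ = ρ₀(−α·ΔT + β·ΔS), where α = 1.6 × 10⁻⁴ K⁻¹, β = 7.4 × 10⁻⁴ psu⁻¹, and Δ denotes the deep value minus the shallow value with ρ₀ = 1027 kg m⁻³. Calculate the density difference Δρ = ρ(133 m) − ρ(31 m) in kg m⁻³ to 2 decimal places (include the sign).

-1.45 kg m⁻³

ΔT = +4.2 K, ΔS = -1.00 psu (deep − shallow).
Δρ/ρ₀ = −(1.6 × 10⁻⁴)(+4.2) + (7.4 × 10⁻⁴)(-1.00) = -1.412 × 10⁻³.
Δρ = 1027 × (-1.412 × 10⁻³) = -1.45 kg m⁻³.
Negative Δρ: lighter below, statically unstable.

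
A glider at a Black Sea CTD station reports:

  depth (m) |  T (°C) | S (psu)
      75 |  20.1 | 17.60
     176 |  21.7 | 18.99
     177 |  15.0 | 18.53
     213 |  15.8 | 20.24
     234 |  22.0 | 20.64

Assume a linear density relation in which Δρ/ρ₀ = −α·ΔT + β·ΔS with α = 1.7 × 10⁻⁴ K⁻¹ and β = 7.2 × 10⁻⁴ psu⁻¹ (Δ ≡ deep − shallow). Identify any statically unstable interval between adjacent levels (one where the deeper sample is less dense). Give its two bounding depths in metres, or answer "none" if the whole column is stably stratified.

213–234 m

Evaluate Δρ/ρ₀ = −αΔT + βΔS across each adjacent pair:
  75–176 m: −αΔT+βΔS = −(1.7 × 10⁻⁴)(+1.6)+(7.2 × 10⁻⁴)(+1.39) = 7.3 × 10⁻⁴ → stable
  176–177 m: −αΔT+βΔS = −(1.7 × 10⁻⁴)(-6.7)+(7.2 × 10⁻⁴)(-0.46) = 8.1 × 10⁻⁴ → stable
  177–213 m: −αΔT+βΔS = −(1.7 × 10⁻⁴)(+0.8)+(7.2 × 10⁻⁴)(+1.71) = 1.1 × 10⁻³ → stable
  213–234 m: −αΔT+βΔS = −(1.7 × 10⁻⁴)(+6.2)+(7.2 × 10⁻⁴)(+0.40) = -7.7 × 10⁻⁴ → UNSTABLE
The 213–234 m interval has Δρ < 0: lighter water underlies denser water.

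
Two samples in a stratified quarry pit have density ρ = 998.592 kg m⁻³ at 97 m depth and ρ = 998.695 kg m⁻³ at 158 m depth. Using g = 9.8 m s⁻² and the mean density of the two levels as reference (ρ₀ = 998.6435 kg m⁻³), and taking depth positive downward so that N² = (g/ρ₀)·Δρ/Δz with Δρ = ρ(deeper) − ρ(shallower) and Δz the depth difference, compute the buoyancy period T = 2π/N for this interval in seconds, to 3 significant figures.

1.54 × 10³ s

Δρ = 998.695 − 998.592 = 0.103 kg m⁻³ over Δz = 158 − 97 = 61 m.
N² = (9.8/998.6435) × (0.103/61) = 1.6570 × 10⁻⁵ s⁻².
N = √(1.6570 × 10⁻⁵) = 4.0706 × 10⁻³ rad s⁻¹, so T = 2π/N = 1.5436 × 10³ s ≈ 1.54 × 10³ s.
Since Δρ > 0 the layer is stably stratified.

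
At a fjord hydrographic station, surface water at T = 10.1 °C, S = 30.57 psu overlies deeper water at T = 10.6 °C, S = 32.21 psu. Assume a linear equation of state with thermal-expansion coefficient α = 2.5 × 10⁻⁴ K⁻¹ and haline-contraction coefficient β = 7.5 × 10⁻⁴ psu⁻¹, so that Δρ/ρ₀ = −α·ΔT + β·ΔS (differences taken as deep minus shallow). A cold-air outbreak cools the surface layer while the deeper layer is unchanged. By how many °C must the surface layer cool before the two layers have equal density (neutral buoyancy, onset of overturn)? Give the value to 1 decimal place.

4.4 °C

Neutral buoyancy requires Δρ = 0, i.e. −α(T_deep − T_surf′) + β(S_deep − S_surf) = 0.
T_surf′ = T_deep − (β/α)·ΔS = 10.6 − (7.5 × 10⁻⁴/2.5 × 10⁻⁴)·(+1.64) = 5.680 °C.
Cooling required: 10.1 − (5.680) = 4.420 °C.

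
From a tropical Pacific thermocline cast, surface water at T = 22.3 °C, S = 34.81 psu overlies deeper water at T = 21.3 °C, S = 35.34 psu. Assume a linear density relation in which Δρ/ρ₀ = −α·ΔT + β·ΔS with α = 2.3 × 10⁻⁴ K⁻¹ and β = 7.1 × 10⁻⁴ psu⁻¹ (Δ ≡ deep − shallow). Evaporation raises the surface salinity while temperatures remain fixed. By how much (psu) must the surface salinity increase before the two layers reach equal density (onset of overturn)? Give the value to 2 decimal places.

0.85 psu

Neutral buoyancy requires −α(T_deep − T_surf) + β(S_deep − S_surf′) = 0.
S_surf′ = S_deep − (α/β)·ΔT = 35.34 − (2.3 × 10⁻⁴/7.1 × 10⁻⁴)·(-1.0) = 35.6639 psu.
Increase required: 35.6639 − 34.81 = 0.8539 psu.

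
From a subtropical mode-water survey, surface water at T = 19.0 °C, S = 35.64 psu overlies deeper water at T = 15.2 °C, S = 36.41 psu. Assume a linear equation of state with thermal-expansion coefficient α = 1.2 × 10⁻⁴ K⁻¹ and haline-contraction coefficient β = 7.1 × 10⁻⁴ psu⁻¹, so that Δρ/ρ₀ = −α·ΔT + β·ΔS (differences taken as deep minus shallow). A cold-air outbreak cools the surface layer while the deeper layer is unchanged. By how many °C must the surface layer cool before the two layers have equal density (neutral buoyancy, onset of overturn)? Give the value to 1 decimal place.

Neutral buoyancy requires Δρ = 0, i.e. −α(T_deep − T_surf′) + β(S_deep − S_surf) = 0.
T_surf′ = T_deep − (β/α)·ΔS = 15.2 − (7.1 × 10⁻⁴/1.2 × 10⁻⁴)·(+0.77) = 10.644 °C.
Cooling required: 19.0 − (10.644) = 8.356 °C.

8.4 °C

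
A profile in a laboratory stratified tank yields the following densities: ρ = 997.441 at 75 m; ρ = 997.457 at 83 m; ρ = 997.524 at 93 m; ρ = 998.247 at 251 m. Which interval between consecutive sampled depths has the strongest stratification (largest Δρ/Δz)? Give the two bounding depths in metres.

83–93 m

Compute the density gradient over each adjacent pair:
  75–83 m: Δρ/Δz = 0.016/8 = 2.0 × 10⁻³ kg m⁻⁴
  83–93 m: Δρ/Δz = 0.067/10 = 6.7 × 10⁻³ kg m⁻⁴
  93–251 m: Δρ/Δz = 0.723/158 = 4.6 × 10⁻³ kg m⁻⁴
The largest gradient is in the 83–93 m interval — the pycnocline.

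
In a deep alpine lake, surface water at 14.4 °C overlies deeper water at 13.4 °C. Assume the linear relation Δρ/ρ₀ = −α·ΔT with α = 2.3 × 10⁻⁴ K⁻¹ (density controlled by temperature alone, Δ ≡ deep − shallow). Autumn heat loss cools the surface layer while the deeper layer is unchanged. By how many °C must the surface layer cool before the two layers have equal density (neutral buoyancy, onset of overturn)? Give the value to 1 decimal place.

1.0 °C

With temperature the only control, equal density requires T_surf′ = T_deep.
T_surf′ = 13.4 °C.
Cooling required: 14.4 − 13.4 = 1.0 °C.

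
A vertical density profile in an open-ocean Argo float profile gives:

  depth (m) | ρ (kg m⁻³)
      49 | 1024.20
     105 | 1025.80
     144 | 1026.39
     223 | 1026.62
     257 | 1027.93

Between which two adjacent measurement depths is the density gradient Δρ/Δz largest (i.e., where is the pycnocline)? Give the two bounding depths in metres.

223–257 m

Compute the density gradient over each adjacent pair:
  49–105 m: Δρ/Δz = 1.60/56 = 0.029 kg m⁻⁴
  105–144 m: Δρ/Δz = 0.59/39 = 0.015 kg m⁻⁴
  144–223 m: Δρ/Δz = 0.23/79 = 2.9 × 10⁻³ kg m⁻⁴
  223–257 m: Δρ/Δz = 1.31/34 = 0.039 kg m⁻⁴
The largest gradient is in the 223–257 m interval — the pycnocline.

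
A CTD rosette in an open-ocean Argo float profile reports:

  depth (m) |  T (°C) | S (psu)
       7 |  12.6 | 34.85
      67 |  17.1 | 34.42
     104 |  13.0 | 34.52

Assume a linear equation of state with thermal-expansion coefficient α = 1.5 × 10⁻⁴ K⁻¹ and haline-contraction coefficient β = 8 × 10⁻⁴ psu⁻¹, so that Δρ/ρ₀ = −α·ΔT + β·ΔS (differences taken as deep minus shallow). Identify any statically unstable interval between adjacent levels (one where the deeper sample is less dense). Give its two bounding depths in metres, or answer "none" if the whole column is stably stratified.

7–67 m

Evaluate Δρ/ρ₀ = −αΔT + βΔS across each adjacent pair:
  7–67 m: −αΔT+βΔS = −(1.5 × 10⁻⁴)(+4.5)+(8 × 10⁻⁴)(-0.43) = -1.0 × 10⁻³ → UNSTABLE
  67–104 m: −αΔT+βΔS = −(1.5 × 10⁻⁴)(-4.1)+(8 × 10⁻⁴)(+0.10) = 6.9 × 10⁻⁴ → stable
The 7–67 m interval has Δρ < 0: lighter water underlies denser water.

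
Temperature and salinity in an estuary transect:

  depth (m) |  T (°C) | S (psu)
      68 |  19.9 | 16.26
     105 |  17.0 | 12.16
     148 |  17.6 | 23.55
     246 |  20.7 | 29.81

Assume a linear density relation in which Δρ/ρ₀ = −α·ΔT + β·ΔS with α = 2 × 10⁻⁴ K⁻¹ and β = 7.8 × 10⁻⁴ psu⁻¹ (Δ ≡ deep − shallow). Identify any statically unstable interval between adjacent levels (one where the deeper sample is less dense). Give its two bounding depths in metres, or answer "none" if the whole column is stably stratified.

Evaluate Δρ/ρ₀ = −αΔT + βΔS across each adjacent pair:
  68–105 m: −αΔT+βΔS = −(2 × 10⁻⁴)(-2.9)+(7.8 × 10⁻⁴)(-4.10) = -2.6 × 10⁻³ → UNSTABLE
  105–148 m: −αΔT+βΔS = −(2 × 10⁻⁴)(+0.6)+(7.8 × 10⁻⁴)(+11.39) = 8.8 × 10⁻³ → stable
  148–246 m: −αΔT+βΔS = −(2 × 10⁻⁴)(+3.1)+(7.8 × 10⁻⁴)(+6.26) = 4.3 × 10⁻³ → stable
The 68–105 m interval has Δρ < 0: lighter water underlies denser water.

68–105 m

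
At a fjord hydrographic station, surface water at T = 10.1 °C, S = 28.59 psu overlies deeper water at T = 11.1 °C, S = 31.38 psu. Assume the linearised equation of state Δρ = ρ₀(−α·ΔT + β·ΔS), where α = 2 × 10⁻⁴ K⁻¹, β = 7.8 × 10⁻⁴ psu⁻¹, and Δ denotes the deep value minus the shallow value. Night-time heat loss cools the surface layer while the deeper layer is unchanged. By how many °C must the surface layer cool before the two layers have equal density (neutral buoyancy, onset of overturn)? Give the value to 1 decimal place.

9.9 °C

Neutral buoyancy requires Δρ = 0, i.e. −α(T_deep − T_surf′) + β(S_deep − S_surf) = 0.
T_surf′ = T_deep − (β/α)·ΔS = 11.1 − (7.8 × 10⁻⁴/2 × 10⁻⁴)·(+2.79) = 0.219 °C.
Cooling required: 10.1 − (0.219) = 9.881 °C.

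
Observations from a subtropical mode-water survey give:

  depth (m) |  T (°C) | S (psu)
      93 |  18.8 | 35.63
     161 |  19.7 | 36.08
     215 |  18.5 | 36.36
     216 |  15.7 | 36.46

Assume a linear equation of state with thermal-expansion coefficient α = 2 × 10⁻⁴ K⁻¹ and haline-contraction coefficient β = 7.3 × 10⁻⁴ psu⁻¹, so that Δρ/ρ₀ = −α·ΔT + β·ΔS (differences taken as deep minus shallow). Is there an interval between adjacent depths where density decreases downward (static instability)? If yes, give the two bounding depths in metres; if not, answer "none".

Evaluate Δρ/ρ₀ = −αΔT + βΔS across each adjacent pair:
  93–161 m: −αΔT+βΔS = −(2 × 10⁻⁴)(+0.9)+(7.3 × 10⁻⁴)(+0.45) = 1.5 × 10⁻⁴ → stable
  161–215 m: −αΔT+βΔS = −(2 × 10⁻⁴)(-1.2)+(7.3 × 10⁻⁴)(+0.28) = 4.4 × 10⁻⁴ → stable
  215–216 m: −αΔT+βΔS = −(2 × 10⁻⁴)(-2.8)+(7.3 × 10⁻⁴)(+0.10) = 6.3 × 10⁻⁴ → stable
Every interval has Δρ > 0: the column is stably stratified throughout.

none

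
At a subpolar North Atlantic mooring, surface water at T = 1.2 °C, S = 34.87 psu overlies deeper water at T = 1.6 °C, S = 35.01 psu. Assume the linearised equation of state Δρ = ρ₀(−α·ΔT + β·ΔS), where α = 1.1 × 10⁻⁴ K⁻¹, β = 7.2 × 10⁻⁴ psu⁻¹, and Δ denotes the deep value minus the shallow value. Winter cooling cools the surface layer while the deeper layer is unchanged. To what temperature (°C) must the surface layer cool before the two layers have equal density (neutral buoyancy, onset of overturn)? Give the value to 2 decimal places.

Neutral buoyancy requires Δρ = 0, i.e. −α(T_deep − T_surf′) + β(S_deep − S_surf) = 0.
T_surf′ = T_deep − (β/α)·ΔS = 1.6 − (7.2 × 10⁻⁴/1.1 × 10⁻⁴)·(+0.14) = 0.6836 °C.
Cooling required: 1.2 − (0.6836) = 0.5164 °C.

0.68 °C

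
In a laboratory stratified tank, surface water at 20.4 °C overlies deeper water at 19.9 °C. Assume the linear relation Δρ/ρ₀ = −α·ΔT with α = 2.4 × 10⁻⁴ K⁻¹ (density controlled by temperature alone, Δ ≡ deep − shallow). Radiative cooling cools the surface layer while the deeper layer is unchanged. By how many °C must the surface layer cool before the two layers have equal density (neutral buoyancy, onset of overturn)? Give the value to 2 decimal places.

0.50 °C

With temperature the only control, equal density requires T_surf′ = T_deep.
T_surf′ = 19.9 °C.
Cooling required: 20.4 − 19.9 = 0.50 °C.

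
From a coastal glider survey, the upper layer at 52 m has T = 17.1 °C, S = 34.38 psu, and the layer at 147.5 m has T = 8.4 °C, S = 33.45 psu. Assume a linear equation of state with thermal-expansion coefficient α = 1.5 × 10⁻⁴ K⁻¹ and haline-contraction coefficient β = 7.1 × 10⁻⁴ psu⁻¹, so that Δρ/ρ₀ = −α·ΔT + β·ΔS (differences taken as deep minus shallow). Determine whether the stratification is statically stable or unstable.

ΔT = 8.4 − 17.1 = -8.7 K and ΔS = 33.45 − 34.38 = -0.93 psu (deep − shallow).
−αΔT = 1.305 × 10⁻³; βΔS = -6.603 × 10⁻⁴; sum Δρ/ρ₀ = 6.447 × 10⁻⁴.
Δρ/ρ₀ > 0, so Δρ > 0: deeper water is denser → statically stable.

stable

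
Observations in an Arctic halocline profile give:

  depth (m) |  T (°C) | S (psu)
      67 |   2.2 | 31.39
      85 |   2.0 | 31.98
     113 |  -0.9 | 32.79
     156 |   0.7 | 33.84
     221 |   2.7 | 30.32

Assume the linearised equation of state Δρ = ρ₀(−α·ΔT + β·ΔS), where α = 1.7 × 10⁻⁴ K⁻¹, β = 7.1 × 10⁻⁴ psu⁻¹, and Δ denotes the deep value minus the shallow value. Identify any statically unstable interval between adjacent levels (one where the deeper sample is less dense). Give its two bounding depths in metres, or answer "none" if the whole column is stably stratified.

Evaluate Δρ/ρ₀ = −αΔT + βΔS across each adjacent pair:
  67–85 m: −αΔT+βΔS = −(1.7 × 10⁻⁴)(-0.2)+(7.1 × 10⁻⁴)(+0.59) = 4.5 × 10⁻⁴ → stable
  85–113 m: −αΔT+βΔS = −(1.7 × 10⁻⁴)(-2.9)+(7.1 × 10⁻⁴)(+0.81) = 1.1 × 10⁻³ → stable
  113–156 m: −αΔT+βΔS = −(1.7 × 10⁻⁴)(+1.6)+(7.1 × 10⁻⁴)(+1.05) = 4.7 × 10⁻⁴ → stable
  156–221 m: −αΔT+βΔS = −(1.7 × 10⁻⁴)(+2.0)+(7.1 × 10⁻⁴)(-3.52) = -2.8 × 10⁻³ → UNSTABLE
The 156–221 m interval has Δρ < 0: lighter water underlies denser water.

156–221 m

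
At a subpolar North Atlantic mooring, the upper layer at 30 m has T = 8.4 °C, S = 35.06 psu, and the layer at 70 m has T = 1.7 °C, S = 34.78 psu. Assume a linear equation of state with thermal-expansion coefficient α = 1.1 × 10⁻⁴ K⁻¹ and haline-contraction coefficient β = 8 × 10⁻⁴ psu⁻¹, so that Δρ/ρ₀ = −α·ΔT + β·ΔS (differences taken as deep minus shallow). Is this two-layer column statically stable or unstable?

ΔT = 1.7 − 8.4 = -6.7 K and ΔS = 34.78 − 35.06 = -0.28 psu (deep − shallow).
−αΔT = 7.37 × 10⁻⁴; βΔS = -2.24 × 10⁻⁴; sum Δρ/ρ₀ = 5.13 × 10⁻⁴.
Δρ/ρ₀ > 0, so Δρ > 0: deeper water is denser → statically stable.

stable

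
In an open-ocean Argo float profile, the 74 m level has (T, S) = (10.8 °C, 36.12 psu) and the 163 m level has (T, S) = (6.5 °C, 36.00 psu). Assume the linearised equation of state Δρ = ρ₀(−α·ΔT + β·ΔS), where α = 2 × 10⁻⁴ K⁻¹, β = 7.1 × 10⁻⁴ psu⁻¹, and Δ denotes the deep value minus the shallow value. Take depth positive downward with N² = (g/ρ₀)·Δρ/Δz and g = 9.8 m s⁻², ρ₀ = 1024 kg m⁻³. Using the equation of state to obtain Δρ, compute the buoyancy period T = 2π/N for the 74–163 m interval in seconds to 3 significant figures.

ΔT = -4.3 K, ΔS = -0.12 psu (deep − shallow).
Δρ/ρ₀ = −αΔT + βΔS = 8.60 × 10⁻⁴ − 8.52 × 10⁻⁵ = 7.748 × 10⁻⁴, so Δρ ≈ 0.7934 kg m⁻³.
N² = (g/ρ₀)·Δρ/Δz = g·(Δρ/ρ₀)/Δz = 9.8 × 7.748 × 10⁻⁴ / 89 = 8.5315 × 10⁻⁵ s⁻².
N = √(8.5315 × 10⁻⁵) = 9.2366 × 10⁻³ rad s⁻¹ → T = 2π/N = 680.25 s ≈ 680 s.

680 s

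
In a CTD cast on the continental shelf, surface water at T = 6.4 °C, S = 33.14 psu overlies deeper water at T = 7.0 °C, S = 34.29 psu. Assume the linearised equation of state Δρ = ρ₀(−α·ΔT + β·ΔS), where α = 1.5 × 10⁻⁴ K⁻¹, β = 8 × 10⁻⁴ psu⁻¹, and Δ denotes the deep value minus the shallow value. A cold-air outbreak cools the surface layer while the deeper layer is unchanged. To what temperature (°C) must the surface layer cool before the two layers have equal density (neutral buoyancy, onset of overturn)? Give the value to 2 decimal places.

Neutral buoyancy requires Δρ = 0, i.e. −α(T_deep − T_surf′) + β(S_deep − S_surf) = 0.
T_surf′ = T_deep − (β/α)·ΔS = 7.0 − (8 × 10⁻⁴/1.5 × 10⁻⁴)·(+1.15) = 0.8667 °C.
Cooling required: 6.4 − (0.8667) = 5.5333 °C.

0.87 °C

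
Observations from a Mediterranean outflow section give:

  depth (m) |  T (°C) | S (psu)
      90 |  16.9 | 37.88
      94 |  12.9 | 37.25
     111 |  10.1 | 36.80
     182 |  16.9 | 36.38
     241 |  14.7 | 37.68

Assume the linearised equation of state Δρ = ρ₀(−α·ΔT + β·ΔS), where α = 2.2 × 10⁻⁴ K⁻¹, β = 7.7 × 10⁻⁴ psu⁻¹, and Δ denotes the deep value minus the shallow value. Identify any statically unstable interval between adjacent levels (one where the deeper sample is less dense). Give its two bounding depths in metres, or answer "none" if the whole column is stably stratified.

111–182 m

Evaluate Δρ/ρ₀ = −αΔT + βΔS across each adjacent pair:
  90–94 m: −αΔT+βΔS = −(2.2 × 10⁻⁴)(-4.0)+(7.7 × 10⁻⁴)(-0.63) = 3.9 × 10⁻⁴ → stable
  94–111 m: −αΔT+βΔS = −(2.2 × 10⁻⁴)(-2.8)+(7.7 × 10⁻⁴)(-0.45) = 2.7 × 10⁻⁴ → stable
  111–182 m: −αΔT+βΔS = −(2.2 × 10⁻⁴)(+6.8)+(7.7 × 10⁻⁴)(-0.42) = -1.8 × 10⁻³ → UNSTABLE
  182–241 m: −αΔT+βΔS = −(2.2 × 10⁻⁴)(-2.2)+(7.7 × 10⁻⁴)(+1.30) = 1.5 × 10⁻³ → stable
The 111–182 m interval has Δρ < 0: lighter water underlies denser water.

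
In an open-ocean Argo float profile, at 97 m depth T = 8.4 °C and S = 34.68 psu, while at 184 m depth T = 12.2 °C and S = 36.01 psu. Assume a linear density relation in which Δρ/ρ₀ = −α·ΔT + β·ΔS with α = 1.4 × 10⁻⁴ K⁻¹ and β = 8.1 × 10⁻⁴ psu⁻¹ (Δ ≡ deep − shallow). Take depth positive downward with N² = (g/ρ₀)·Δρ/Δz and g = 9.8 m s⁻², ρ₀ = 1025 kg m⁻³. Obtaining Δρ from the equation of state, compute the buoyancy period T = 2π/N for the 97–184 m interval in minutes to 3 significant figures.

13.4 min

ΔT = +3.8 K, ΔS = +1.33 psu (deep − shallow).
Δρ/ρ₀ = −αΔT + βΔS = -5.32 × 10⁻⁴ + 1.0773 × 10⁻³ = 5.453 × 10⁻⁴, so Δρ ≈ 0.5589 kg m⁻³.
N² = (g/ρ₀)·Δρ/Δz = g·(Δρ/ρ₀)/Δz = 9.8 × 5.453 × 10⁻⁴ / 87 = 6.1425 × 10⁻⁵ s⁻².
N = √(6.1425 × 10⁻⁵) = 7.8374 × 10⁻³ rad s⁻¹ → T = 2π/N = 801.69 s = 13.362 min ≈ 13.4 min.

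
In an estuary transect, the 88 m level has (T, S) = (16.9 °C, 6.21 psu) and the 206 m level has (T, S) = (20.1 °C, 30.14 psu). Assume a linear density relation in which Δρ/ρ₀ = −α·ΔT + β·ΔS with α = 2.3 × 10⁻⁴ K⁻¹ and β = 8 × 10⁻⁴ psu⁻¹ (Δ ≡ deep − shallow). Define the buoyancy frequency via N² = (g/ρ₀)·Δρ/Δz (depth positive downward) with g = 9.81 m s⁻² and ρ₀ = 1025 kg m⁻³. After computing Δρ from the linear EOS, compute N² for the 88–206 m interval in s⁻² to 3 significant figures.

ΔT = +3.2 K, ΔS = +23.93 psu (deep − shallow).
Δρ/ρ₀ = −αΔT + βΔS = -7.36 × 10⁻⁴ + 0.019144 = 0.018408, so Δρ ≈ 18.87 kg m⁻³.
N² = (g/ρ₀)·Δρ/Δz = g·(Δρ/ρ₀)/Δz = 9.81 × 0.018408 / 118 = 1.5304 × 10⁻³ s⁻² ≈ 1.53 × 10⁻³ s⁻².

1.53 × 10⁻³ s⁻²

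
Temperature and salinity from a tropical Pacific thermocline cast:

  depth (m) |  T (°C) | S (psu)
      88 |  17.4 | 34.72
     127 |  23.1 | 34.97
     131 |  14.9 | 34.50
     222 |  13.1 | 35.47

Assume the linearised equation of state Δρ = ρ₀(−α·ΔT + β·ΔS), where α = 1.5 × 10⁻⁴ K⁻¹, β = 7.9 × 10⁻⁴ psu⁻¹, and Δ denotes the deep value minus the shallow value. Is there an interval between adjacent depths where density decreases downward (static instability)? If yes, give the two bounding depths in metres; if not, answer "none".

88–127 m

Evaluate Δρ/ρ₀ = −αΔT + βΔS across each adjacent pair:
  88–127 m: −αΔT+βΔS = −(1.5 × 10⁻⁴)(+5.7)+(7.9 × 10⁻⁴)(+0.25) = -6.6 × 10⁻⁴ → UNSTABLE
  127–131 m: −αΔT+βΔS = −(1.5 × 10⁻⁴)(-8.2)+(7.9 × 10⁻⁴)(-0.47) = 8.6 × 10⁻⁴ → stable
  131–222 m: −αΔT+βΔS = −(1.5 × 10⁻⁴)(-1.8)+(7.9 × 10⁻⁴)(+0.97) = 1.0 × 10⁻³ → stable
The 88–127 m interval has Δρ < 0: lighter water underlies denser water.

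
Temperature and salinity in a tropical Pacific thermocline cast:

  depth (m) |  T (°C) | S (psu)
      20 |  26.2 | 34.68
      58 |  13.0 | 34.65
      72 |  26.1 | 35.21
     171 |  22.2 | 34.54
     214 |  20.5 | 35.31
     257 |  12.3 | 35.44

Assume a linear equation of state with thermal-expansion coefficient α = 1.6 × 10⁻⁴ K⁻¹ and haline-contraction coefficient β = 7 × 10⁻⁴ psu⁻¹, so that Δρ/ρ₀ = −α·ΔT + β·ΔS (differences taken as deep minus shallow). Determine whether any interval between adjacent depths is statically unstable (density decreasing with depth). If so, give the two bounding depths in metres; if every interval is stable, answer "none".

Evaluate Δρ/ρ₀ = −αΔT + βΔS across each adjacent pair:
  20–58 m: −αΔT+βΔS = −(1.6 × 10⁻⁴)(-13.2)+(7 × 10⁻⁴)(-0.03) = 2.1 × 10⁻³ → stable
  58–72 m: −αΔT+βΔS = −(1.6 × 10⁻⁴)(+13.1)+(7 × 10⁻⁴)(+0.56) = -1.7 × 10⁻³ → UNSTABLE
  72–171 m: −αΔT+βΔS = −(1.6 × 10⁻⁴)(-3.9)+(7 × 10⁻⁴)(-0.67) = 1.5 × 10⁻⁴ → stable
  171–214 m: −αΔT+βΔS = −(1.6 × 10⁻⁴)(-1.7)+(7 × 10⁻⁴)(+0.77) = 8.1 × 10⁻⁴ → stable
  214–257 m: −αΔT+βΔS = −(1.6 × 10⁻⁴)(-8.2)+(7 × 10⁻⁴)(+0.13) = 1.4 × 10⁻³ → stable
The 58–72 m interval has Δρ < 0: lighter water underlies denser water.

58–72 m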